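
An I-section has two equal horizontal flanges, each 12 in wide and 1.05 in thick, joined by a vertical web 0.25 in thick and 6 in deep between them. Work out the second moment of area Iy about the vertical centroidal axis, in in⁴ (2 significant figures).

Iy ≈ 300 in⁴

Treat the section as a set of non-overlapping primitives; coordinates are from the bounding-box lower-left.
Bottom flange: 12 × 1.05, A = 12.6 in², x = 6 in, Ī = 151.2 in⁴.
Web: 0.25 × 6, A = 1.5 in², x = 6 in, Ī = 0.007813 in⁴.
Top flange: 12 × 1.05, A = 12.6 in², x = 6 in, Ī = 151.2 in⁴.
By symmetry the centroid is at mid-width, x̄ = 6 in.
All pieces are centred on the vertical centroidal axis, so I = ΣĪ = 302.4 in⁴.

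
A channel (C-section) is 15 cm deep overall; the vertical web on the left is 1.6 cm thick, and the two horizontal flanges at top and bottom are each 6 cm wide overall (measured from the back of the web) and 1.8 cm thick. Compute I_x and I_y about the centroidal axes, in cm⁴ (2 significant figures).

Break the section into simple shapes (no overlaps), measuring from the bottom-left corner of the bounding box.
Web: 1.6 × 15, A = 24 cm², y = 7.5 cm, Ī = 450 cm⁴.
Top flange (beyond web): 4.4 × 1.8, A = 7.92 cm², y = 14.1 cm, Ī = 2.138 cm⁴.
Bottom flange (beyond web): 4.4 × 1.8, A = 7.92 cm², y = 0.9 cm, Ī = 2.138 cm⁴.
By symmetry the centroid is at mid-height, ȳ = 7.5 cm.
Transfer each piece to the centroidal x-axis using Ī + A·d² with d = y − 7.5:
  web: d = 0 cm → contributes +450 cm⁴
  top flange (beyond web): d = 6.6 cm → contributes +347.1 cm⁴
  bottom flange (beyond web): d = -6.6 cm → contributes +347.1 cm⁴
Total I = 1 144 cm⁴.
For the y-axis: x̄ = 1.993 cm.
Repeating about the centroidal y-axis gives I_y = 116.6 cm⁴.

I_x ≈ 1100 cm⁴, I_y ≈ 120 cm⁴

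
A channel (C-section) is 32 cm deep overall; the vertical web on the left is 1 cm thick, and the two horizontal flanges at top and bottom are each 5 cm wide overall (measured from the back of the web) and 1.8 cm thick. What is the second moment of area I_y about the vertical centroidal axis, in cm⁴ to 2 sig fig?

Break the section into simple shapes (no overlaps), measuring from the bottom-left corner of the bounding box.
Web: 1 × 32, A = 32 cm², x = 0.5 cm, Ī = 2.667 cm⁴.
Top flange (beyond web): 4 × 1.8, A = 7.2 cm², x = 3 cm, Ī = 9.6 cm⁴.
Bottom flange (beyond web): 4 × 1.8, A = 7.2 cm², x = 3 cm, Ī = 9.6 cm⁴.
Centroid: x̄ = ΣA·x / ΣA = 1.276 cm.
Transfer each piece to the vertical centroidal axis using Ī + A·d² with d = x − 1.276:
  web: d = -0.7759 cm → contributes +21.93 cm⁴
  top flange (beyond web): d = 1.724 cm → contributes +31 cm⁴
  bottom flange (beyond web): d = 1.724 cm → contributes +31 cm⁴
Total I = 83.94 cm⁴.

I_y ≈ 84 cm⁴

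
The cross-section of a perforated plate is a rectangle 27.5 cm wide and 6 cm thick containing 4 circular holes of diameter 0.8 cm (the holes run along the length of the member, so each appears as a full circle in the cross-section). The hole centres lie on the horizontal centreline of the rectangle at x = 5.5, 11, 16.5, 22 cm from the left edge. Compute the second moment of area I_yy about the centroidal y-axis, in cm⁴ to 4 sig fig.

Decompose the section into non-overlapping parts with the origin at the bottom-left of its bounding rectangle.
Plate: 27.5 × 6, A = 165 cm², x = 13.75 cm, Ī = 10398.4 cm⁴.
Hole 1 (subtracted): ⌀0.8, A = 0.502655 cm², x = 5.5 cm, Ī = 0.0201062 cm⁴.
Hole 2 (subtracted): ⌀0.8, A = 0.502655 cm², x = 11 cm, Ī = 0.0201062 cm⁴.
Hole 3 (subtracted): ⌀0.8, A = 0.502655 cm², x = 16.5 cm, Ī = 0.0201062 cm⁴.
Hole 4 (subtracted): ⌀0.8, A = 0.502655 cm², x = 22 cm, Ī = 0.0201062 cm⁴.
By symmetry the centroid is at mid-width, x̄ = 13.75 cm.
Transfer each piece to the centroidal y-axis using Ī + A·d² with d = x − 13.75:
  plate: d = 0 cm → contributes +10398.4 cm⁴
  hole 1: d = -8.25 cm → contributes −34.2321 cm⁴
  hole 2: d = -2.75 cm → contributes −3.82143 cm⁴
  hole 3: d = 2.75 cm → contributes −3.82143 cm⁴
  hole 4: d = 8.25 cm → contributes −34.2321 cm⁴
Total I = 10322.3 cm⁴.

I_yy ≈ 1.032 × 10⁴ cm⁴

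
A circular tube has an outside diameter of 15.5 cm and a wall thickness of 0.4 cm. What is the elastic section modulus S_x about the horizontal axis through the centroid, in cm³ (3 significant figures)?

Break the section into simple shapes (no overlaps), measuring from the bottom-left corner of the bounding box.
Outer circle: ⌀15.5, A = 188.69 cm², y = 7.75 cm, Ī = 2833.3 cm⁴.
Bore (subtracted): ⌀14.7, A = 169.72 cm², y = 7.75 cm, Ī = 2292.1 cm⁴.
By symmetry the centroid is at mid-height, ȳ = 7.75 cm.
All pieces are centred on the horizontal axis through the centroid, so I = ΣĪ (holes subtracted) = 541.2 cm⁴.
Extreme fibre distance c = 7.75 cm; S = I/c = 69.832 cm³.

S_x ≈ 69.8 cm³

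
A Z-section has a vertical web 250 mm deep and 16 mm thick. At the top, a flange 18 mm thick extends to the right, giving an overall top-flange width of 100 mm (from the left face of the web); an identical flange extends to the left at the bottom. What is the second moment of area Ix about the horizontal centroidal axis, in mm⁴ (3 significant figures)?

Ix ≈ 6.16 × 10⁷ mm⁴

Decompose the section into non-overlapping parts with the origin at the bottom-left of its bounding rectangle.
Web: 16 × 250, A = 4 000 mm², y = 125 mm, Ī = 20 833 333 mm⁴.
Top flange (beyond web): 84 × 18, A = 1 512 mm², y = 241 mm, Ī = 40 824 mm⁴.
Bottom flange (beyond web): 84 × 18, A = 1 512 mm², y = 9 mm, Ī = 40 824 mm⁴.
Centroid: ȳ = ΣA·y / ΣA = 125 mm.
Transfer each piece to the horizontal centroidal axis using Ī + A·d² with d = y − 125:
  web: d = 0 mm → contributes +20 833 333 mm⁴
  top flange (beyond web): d = 116 mm → contributes +20 386 296 mm⁴
  bottom flange (beyond web): d = -116 mm → contributes +20 386 296 mm⁴
Total I = 61 605 925 mm⁴.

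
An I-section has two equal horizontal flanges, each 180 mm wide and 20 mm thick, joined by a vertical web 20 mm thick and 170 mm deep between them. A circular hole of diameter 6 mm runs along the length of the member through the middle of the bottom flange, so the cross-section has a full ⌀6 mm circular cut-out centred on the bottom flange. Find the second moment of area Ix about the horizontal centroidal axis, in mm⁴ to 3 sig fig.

Split into non-overlapping primitives; take the origin at the lower-left of the bounding box.
Bottom flange: 180 × 20, A = 3 600 mm², y = 10 mm, Ī = 120 000 mm⁴.
Web: 20 × 170, A = 3 400 mm², y = 105 mm, Ī = 8 188 333 mm⁴.
Top flange: 180 × 20, A = 3 600 mm², y = 200 mm, Ī = 120 000 mm⁴.
Hole (subtracted): ⌀6, A = 28.274 mm², y = 10 mm, Ī = 63.617 mm⁴.
Centroid: ȳ = ΣA·y / ΣA = 105.25 mm.
Transfer each piece to the horizontal centroidal axis using Ī + A·d² with d = y − 105.25:
  bottom flange: d = -95.254 mm → contributes +32 784 023 mm⁴
  web: d = -0.25408 mm → contributes +8 188 553 mm⁴
  top flange: d = 94.746 mm → contributes +32 436 442 mm⁴
  hole: d = -95.254 mm → contributes −256 606 mm⁴
Total I = 73 152 411 mm⁴.

Ix ≈ 7.32 × 10⁷ mm⁴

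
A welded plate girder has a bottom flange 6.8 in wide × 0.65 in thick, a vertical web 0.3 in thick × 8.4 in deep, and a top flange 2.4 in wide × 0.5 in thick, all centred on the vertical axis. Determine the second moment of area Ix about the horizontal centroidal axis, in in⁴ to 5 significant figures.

Split into non-overlapping primitives; take the origin at the lower-left of the bounding box.
Bottom plate: 6.8 × 0.65, A = 4.42 in², y = 0.325 in, Ī = 0.1556208 in⁴.
Web plate: 0.3 × 8.4, A = 2.52 in², y = 4.85 in, Ī = 14.8176 in⁴.
Top plate: 2.4 × 0.5, A = 1.2 in², y = 9.3 in, Ī = 0.025 in⁴.
Centroid: ȳ = ΣA·y / ΣA = 3.048956 in.
Transfer each piece to the horizontal centroidal axis using Ī + A·d² with d = y − 3.048956:
  bottom plate: d = -2.723956 in → contributes +32.95173 in⁴
  web plate: d = 1.801044 in → contributes +22.99188 in⁴
  top plate: d = 6.251044 in → contributes +46.91566 in⁴
Total I = 102.8593 in⁴.

Ix ≈ 102.86 in⁴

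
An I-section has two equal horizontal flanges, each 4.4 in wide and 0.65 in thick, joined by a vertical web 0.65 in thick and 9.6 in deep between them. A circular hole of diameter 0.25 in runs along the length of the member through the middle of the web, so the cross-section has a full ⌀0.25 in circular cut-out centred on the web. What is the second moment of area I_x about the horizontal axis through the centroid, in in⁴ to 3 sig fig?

I_x ≈ 198 in⁴

Treat the section as a set of non-overlapping primitives; coordinates are from the bounding-box lower-left.
Bottom flange: 4.4 × 0.65, A = 2.86 in², y = 0.325 in, Ī = 0.1007 in⁴.
Web: 0.65 × 9.6, A = 6.24 in², y = 5.45 in, Ī = 47.923 in⁴.
Top flange: 4.4 × 0.65, A = 2.86 in², y = 10.575 in, Ī = 0.1007 in⁴.
Hole (subtracted): ⌀0.25, A = 0.049087 in², y = 5.45 in, Ī = 0.00019175 in⁴.
By symmetry the centroid is at mid-height, ȳ = 5.45 in.
Transfer each piece to the horizontal axis through the centroid using Ī + A·d² with d = y − 5.45:
  bottom flange: d = -5.125 in → contributes +75.22 in⁴
  web: d = 0 in → contributes +47.923 in⁴
  top flange: d = 5.125 in → contributes +75.22 in⁴
  hole: d = 0 in → contributes −0.00019175 in⁴
Total I = 198.36 in⁴.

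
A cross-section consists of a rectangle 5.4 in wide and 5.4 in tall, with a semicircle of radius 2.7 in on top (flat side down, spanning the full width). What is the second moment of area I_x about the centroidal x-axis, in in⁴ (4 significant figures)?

I_x ≈ 198.3 in⁴

Treat the section as a set of non-overlapping primitives; coordinates are from the bounding-box lower-left.
Rectangular body: 5.4 × 5.4, A = 29.16 in², y = 2.7 in, Ī = 70.8588 in⁴.
Semicircular cap: semicircle r = 2.7, A = 11.4511 in², y = 6.54592 in, Ī = 5.83293 in⁴.
Centroid: ȳ = ΣA·y / ΣA = 3.78443 in.
Transfer each piece to the centroidal x-axis using Ī + A·d² with d = y − 3.78443:
  rectangular body: d = -1.08443 in → contributes +105.151 in⁴
  semicircular cap: d = 2.76148 in → contributes +93.1567 in⁴
Total I = 198.307 in⁴.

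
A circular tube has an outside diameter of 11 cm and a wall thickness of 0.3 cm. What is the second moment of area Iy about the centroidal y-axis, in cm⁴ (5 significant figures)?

Break the section into simple shapes (no overlaps), measuring from the bottom-left corner of the bounding box.
Outer circle: ⌀11, A = 95.03318 cm², x = 5.5 cm, Ī = 718.6884 cm⁴.
Bore (subtracted): ⌀10.4, A = 84.94867 cm², x = 5.5 cm, Ī = 574.253 cm⁴.
By symmetry the centroid is at mid-width, x̄ = 5.5 cm.
All pieces are centred on the centroidal y-axis, so I = ΣĪ (holes subtracted) = 144.4354 cm⁴.

Iy ≈ 144.44 cm⁴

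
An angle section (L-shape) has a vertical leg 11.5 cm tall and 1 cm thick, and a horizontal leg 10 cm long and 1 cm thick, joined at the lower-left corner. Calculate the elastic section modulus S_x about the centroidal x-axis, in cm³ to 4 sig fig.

S_x ≈ 33.10 cm³

Decompose the section into non-overlapping parts with the origin at the bottom-left of its bounding rectangle.
Vertical leg: 1 × 11.5, A = 11.5 cm², y = 5.75 cm, Ī = 126.74 cm⁴.
Horizontal leg (remainder): 9 × 1, A = 9 cm², y = 0.5 cm, Ī = 0.75 cm⁴.
Centroid: ȳ = ΣA·y / ΣA = 3.44512 cm.
Transfer each piece to the centroidal x-axis using Ī + A·d² with d = y − 3.44512:
  vertical leg: d = 2.30488 cm → contributes +187.833 cm⁴
  horizontal leg (remainder): d = -2.94512 cm → contributes +78.8137 cm⁴
Total I = 266.647 cm⁴.
Extreme fibre distance c = 8.05488 cm; S = I/c = 33.1037 cm³.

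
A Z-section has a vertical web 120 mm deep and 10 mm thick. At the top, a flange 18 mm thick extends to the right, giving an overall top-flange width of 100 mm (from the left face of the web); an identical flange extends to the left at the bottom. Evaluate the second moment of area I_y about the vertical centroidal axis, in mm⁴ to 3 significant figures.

I_y ≈ 1.03 × 10⁷ mm⁴

Split into non-overlapping primitives; take the origin at the lower-left of the bounding box.
Web: 10 × 120, A = 1 200 mm², x = 95 mm, Ī = 10 000 mm⁴.
Top flange (beyond web): 90 × 18, A = 1 620 mm², x = 145 mm, Ī = 1 093 500 mm⁴.
Bottom flange (beyond web): 90 × 18, A = 1 620 mm², x = 45 mm, Ī = 1 093 500 mm⁴.
Centroid: x̄ = ΣA·x / ΣA = 95 mm.
Transfer each piece to the vertical centroidal axis using Ī + A·d² with d = x − 95:
  web: d = 0 mm → contributes +10 000 mm⁴
  top flange (beyond web): d = 50 mm → contributes +5 143 500 mm⁴
  bottom flange (beyond web): d = -50 mm → contributes +5 143 500 mm⁴
Total I = 10 297 000 mm⁴.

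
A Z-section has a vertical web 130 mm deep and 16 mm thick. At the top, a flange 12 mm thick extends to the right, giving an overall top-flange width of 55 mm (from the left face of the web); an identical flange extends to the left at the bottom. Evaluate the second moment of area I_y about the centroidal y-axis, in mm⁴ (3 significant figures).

I_y ≈ 8.71 × 10⁵ mm⁴

Split into non-overlapping primitives; take the origin at the lower-left of the bounding box.
Web: 16 × 130, A = 2 080 mm², x = 47 mm, Ī = 44 373 mm⁴.
Top flange (beyond web): 39 × 12, A = 468 mm², x = 74.5 mm, Ī = 59 319 mm⁴.
Bottom flange (beyond web): 39 × 12, A = 468 mm², x = 19.5 mm, Ī = 59 319 mm⁴.
Centroid: x̄ = ΣA·x / ΣA = 47 mm.
Transfer each piece to the centroidal y-axis using Ī + A·d² with d = x − 47:
  web: d = 0 mm → contributes +44 373 mm⁴
  top flange (beyond web): d = 27.5 mm → contributes +413 244 mm⁴
  bottom flange (beyond web): d = -27.5 mm → contributes +413 244 mm⁴
Total I = 870 861 mm⁴.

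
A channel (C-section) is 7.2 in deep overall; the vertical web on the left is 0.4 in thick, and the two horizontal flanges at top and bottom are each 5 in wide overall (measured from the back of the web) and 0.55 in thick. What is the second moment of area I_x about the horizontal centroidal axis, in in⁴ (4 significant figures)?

I_x ≈ 68.51 in⁴

Break the section into simple shapes (no overlaps), measuring from the bottom-left corner of the bounding box.
Web: 0.4 × 7.2, A = 2.88 in², y = 3.6 in, Ī = 12.4416 in⁴.
Top flange (beyond web): 4.6 × 0.55, A = 2.53 in², y = 6.925 in, Ī = 0.0637771 in⁴.
Bottom flange (beyond web): 4.6 × 0.55, A = 2.53 in², y = 0.275 in, Ī = 0.0637771 in⁴.
By symmetry the centroid is at mid-height, ȳ = 3.6 in.
Transfer each piece to the horizontal centroidal axis using Ī + A·d² with d = y − 3.6:
  web: d = 0 in → contributes +12.4416 in⁴
  top flange (beyond web): d = 3.325 in → contributes +28.0345 in⁴
  bottom flange (beyond web): d = -3.325 in → contributes +28.0345 in⁴
Total I = 68.5106 in⁴.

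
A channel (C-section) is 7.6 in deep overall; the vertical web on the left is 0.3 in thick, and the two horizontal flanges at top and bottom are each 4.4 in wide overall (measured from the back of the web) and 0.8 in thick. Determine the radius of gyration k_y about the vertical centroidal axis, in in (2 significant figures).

Treat the section as a set of non-overlapping primitives; coordinates are from the bounding-box lower-left.
Web: 0.3 × 7.6, A = 2.28 in², x = 0.15 in, Ī = 0.0171 in⁴.
Top flange (beyond web): 4.1 × 0.8, A = 3.28 in², x = 2.35 in, Ī = 4.595 in⁴.
Bottom flange (beyond web): 4.1 × 0.8, A = 3.28 in², x = 2.35 in, Ī = 4.595 in⁴.
Centroid: x̄ = ΣA·x / ΣA = 1.783 in.
Transfer each piece to the vertical centroidal axis using Ī + A·d² with d = x − 1.783:
  web: d = -1.633 in → contributes +6.094 in⁴
  top flange (beyond web): d = 0.5674 in → contributes +5.651 in⁴
  bottom flange (beyond web): d = 0.5674 in → contributes +5.651 in⁴
Total I = 17.4 in⁴.
Radius of gyration: k = √(I/A) = √(17.4 / 8.84) = 1.403 in.

k_y ≈ 1.4 in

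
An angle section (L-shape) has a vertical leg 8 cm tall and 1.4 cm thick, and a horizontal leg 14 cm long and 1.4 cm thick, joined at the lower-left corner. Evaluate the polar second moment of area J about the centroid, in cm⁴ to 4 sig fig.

Decompose the section into non-overlapping parts with the origin at the bottom-left of its bounding rectangle.
Vertical leg: 1.4 × 8, A = 11.2 cm², y = 4 cm, Ī = 59.7333 cm⁴.
Horizontal leg (remainder): 12.6 × 1.4, A = 17.64 cm², y = 0.7 cm, Ī = 2.8812 cm⁴.
Centroid: ȳ = ΣA·y / ΣA = 1.98155 cm.
Transfer each piece to the centroidal x-axis using Ī + A·d² with d = y − 1.98155:
  vertical leg: d = 2.01845 cm → contributes +105.364 cm⁴
  horizontal leg (remainder): d = -1.28155 cm → contributes +31.8528 cm⁴
Total I = 137.216 cm⁴.
For the y-axis: x̄ = 4.98155 cm.
Repeating about the centroidal y-axis gives I_y = 570.88 cm⁴.
Polar second moment: J = I_x + I_y = 708.097 cm⁴.

J ≈ 708.1 cm⁴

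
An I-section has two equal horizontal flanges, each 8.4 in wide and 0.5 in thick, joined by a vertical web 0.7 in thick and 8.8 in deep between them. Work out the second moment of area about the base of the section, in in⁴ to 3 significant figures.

I_base ≈ 571 in⁴

Split into non-overlapping primitives; take the origin at the lower-left of the bounding box.
Bottom flange: 8.4 × 0.5, A = 4.2 in², y = 0.25 in, Ī = 0.0875 in⁴.
Web: 0.7 × 8.8, A = 6.16 in², y = 4.9 in, Ī = 39.753 in⁴.
Top flange: 8.4 × 0.5, A = 4.2 in², y = 9.55 in, Ī = 0.0875 in⁴.
Transfer each piece to the bottom edge using Ī + A·d² with d = y − 0:
  bottom flange: d = 0.25 in → contributes +0.35 in⁴
  web: d = 4.9 in → contributes +187.65 in⁴
  top flange: d = 9.55 in → contributes +383.14 in⁴
Total I = 571.14 in⁴.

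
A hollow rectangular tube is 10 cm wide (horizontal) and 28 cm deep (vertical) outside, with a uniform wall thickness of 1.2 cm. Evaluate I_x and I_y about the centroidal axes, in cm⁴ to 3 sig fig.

I_x ≈ 7670 cm⁴, I_y ≈ 1400 cm⁴

Treat the section as a set of non-overlapping primitives; coordinates are from the bounding-box lower-left.
Outer rectangle: 10 × 28, A = 280 cm², y = 14 cm, Ī = 18 293 cm⁴.
Inner void (subtracted): 7.6 × 25.6, A = 194.56 cm², y = 14 cm, Ī = 10 626 cm⁴.
By symmetry the centroid is at mid-height, ȳ = 14 cm.
All pieces are centred on the centroidal x-axis, so I = ΣĪ (holes subtracted) = 7667.8 cm⁴.
Repeating about the centroidal y-axis gives I_y = 1396.9 cm⁴.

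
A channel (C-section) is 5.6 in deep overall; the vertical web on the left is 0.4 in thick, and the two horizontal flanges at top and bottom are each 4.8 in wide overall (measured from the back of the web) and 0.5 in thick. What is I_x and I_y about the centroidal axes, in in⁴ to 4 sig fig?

I_x ≈ 34.56 in⁴, I_y ≈ 15.68 in⁴

Treat the section as a set of non-overlapping primitives; coordinates are from the bounding-box lower-left.
Web: 0.4 × 5.6, A = 2.24 in², y = 2.8 in, Ī = 5.85387 in⁴.
Top flange (beyond web): 4.4 × 0.5, A = 2.2 in², y = 5.35 in, Ī = 0.0458333 in⁴.
Bottom flange (beyond web): 4.4 × 0.5, A = 2.2 in², y = 0.25 in, Ī = 0.0458333 in⁴.
By symmetry the centroid is at mid-height, ȳ = 2.8 in.
Transfer each piece to the centroidal x-axis using Ī + A·d² with d = y − 2.8:
  web: d = 0 in → contributes +5.85387 in⁴
  top flange (beyond web): d = 2.55 in → contributes +14.3513 in⁴
  bottom flange (beyond web): d = -2.55 in → contributes +14.3513 in⁴
Total I = 34.5565 in⁴.
For the y-axis: x̄ = 1.79036 in.
Repeating about the centroidal y-axis gives I_y = 15.6783 in⁴.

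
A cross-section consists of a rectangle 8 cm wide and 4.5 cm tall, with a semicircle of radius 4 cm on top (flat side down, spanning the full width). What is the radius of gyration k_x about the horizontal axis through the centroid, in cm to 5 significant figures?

k_x ≈ 2.2861 cm

Treat the section as a set of non-overlapping primitives; coordinates are from the bounding-box lower-left.
Rectangular body: 8 × 4.5, A = 36 cm², y = 2.25 cm, Ī = 60.75 cm⁴.
Semicircular cap: semicircle r = 4, A = 25.13274 cm², y = 6.197653 cm, Ī = 28.09778 cm⁴.
Centroid: ȳ = ΣA·y / ΣA = 3.872949 cm.
Transfer each piece to the horizontal axis through the centroid using Ī + A·d² with d = y − 3.872949:
  rectangular body: d = -1.622949 cm → contributes +155.5727 cm⁴
  semicircular cap: d = 2.324704 cm → contributes +163.9213 cm⁴
Total I = 319.494 cm⁴.
Radius of gyration: k = √(I/A) = √(319.494 / 61.13274) = 2.286096 cm.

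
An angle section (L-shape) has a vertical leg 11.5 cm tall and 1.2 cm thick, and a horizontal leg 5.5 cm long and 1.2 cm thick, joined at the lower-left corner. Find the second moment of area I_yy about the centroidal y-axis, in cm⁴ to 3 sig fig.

Break the section into simple shapes (no overlaps), measuring from the bottom-left corner of the bounding box.
Vertical leg: 1.2 × 11.5, A = 13.8 cm², x = 0.6 cm, Ī = 1.656 cm⁴.
Horizontal leg (remainder): 4.3 × 1.2, A = 5.16 cm², x = 3.35 cm, Ī = 7.9507 cm⁴.
Centroid: x̄ = ΣA·x / ΣA = 1.3484 cm.
Transfer each piece to the centroidal y-axis using Ī + A·d² with d = x − 1.3484:
  vertical leg: d = -0.74842 cm → contributes +9.3858 cm⁴
  horizontal leg (remainder): d = 2.0016 cm → contributes +28.623 cm⁴
Total I = 38.009 cm⁴.

I_yy ≈ 38.0 cm⁴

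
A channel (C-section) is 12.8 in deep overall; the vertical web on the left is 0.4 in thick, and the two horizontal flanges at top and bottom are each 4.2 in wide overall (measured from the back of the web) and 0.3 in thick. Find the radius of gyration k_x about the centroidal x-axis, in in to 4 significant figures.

k_x ≈ 4.635 in

Break the section into simple shapes (no overlaps), measuring from the bottom-left corner of the bounding box.
Web: 0.4 × 12.8, A = 5.12 in², y = 6.4 in, Ī = 69.9051 in⁴.
Top flange (beyond web): 3.8 × 0.3, A = 1.14 in², y = 12.65 in, Ī = 0.00855 in⁴.
Bottom flange (beyond web): 3.8 × 0.3, A = 1.14 in², y = 0.15 in, Ī = 0.00855 in⁴.
By symmetry the centroid is at mid-height, ȳ = 6.4 in.
Transfer each piece to the centroidal x-axis using Ī + A·d² with d = y − 6.4:
  web: d = 0 in → contributes +69.9051 in⁴
  top flange (beyond web): d = 6.25 in → contributes +44.5398 in⁴
  bottom flange (beyond web): d = -6.25 in → contributes +44.5398 in⁴
Total I = 158.985 in⁴.
Radius of gyration: k = √(I/A) = √(158.985 / 7.4) = 4.63513 in.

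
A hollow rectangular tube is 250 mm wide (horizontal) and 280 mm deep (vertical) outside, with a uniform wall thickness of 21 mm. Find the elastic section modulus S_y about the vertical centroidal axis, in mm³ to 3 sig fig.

Split into non-overlapping primitives; take the origin at the lower-left of the bounding box.
Outer rectangle: 250 × 280, A = 70 000 mm², x = 125 mm, Ī = 364 583 333 mm⁴.
Inner void (subtracted): 208 × 238, A = 49 504 mm², x = 125 mm, Ī = 178 478 421 mm⁴.
By symmetry the centroid is at mid-width, x̄ = 125 mm.
All pieces are centred on the vertical centroidal axis, so I = ΣĪ (holes subtracted) = 186 104 912 mm⁴.
Extreme fibre distance c = 125 mm; S = I/c = 1 488 839 mm³.

S_y ≈ 1.49 × 10⁶ mm³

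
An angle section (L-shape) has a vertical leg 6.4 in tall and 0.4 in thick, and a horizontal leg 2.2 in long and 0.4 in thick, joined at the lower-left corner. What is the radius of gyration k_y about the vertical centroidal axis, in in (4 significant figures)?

Split into non-overlapping primitives; take the origin at the lower-left of the bounding box.
Vertical leg: 0.4 × 6.4, A = 2.56 in², x = 0.2 in, Ī = 0.0341333 in⁴.
Horizontal leg (remainder): 1.8 × 0.4, A = 0.72 in², x = 1.3 in, Ī = 0.1944 in⁴.
Centroid: x̄ = ΣA·x / ΣA = 0.441463 in.
Transfer each piece to the vertical centroidal axis using Ī + A·d² with d = x − 0.441463:
  vertical leg: d = -0.241463 in → contributes +0.183393 in⁴
  horizontal leg (remainder): d = 0.858537 in → contributes +0.725101 in⁴
Total I = 0.908494 in⁴.
Radius of gyration: k = √(I/A) = √(0.908494 / 3.28) = 0.526289 in.

k_y ≈ 0.5263 in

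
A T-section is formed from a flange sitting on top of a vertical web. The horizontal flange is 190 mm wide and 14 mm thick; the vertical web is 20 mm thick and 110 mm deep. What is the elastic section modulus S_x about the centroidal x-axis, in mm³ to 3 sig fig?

S_x ≈ 7.75 × 10⁴ mm³

Decompose the section into non-overlapping parts with the origin at the bottom-left of its bounding rectangle.
Flange: 190 × 14, A = 2 660 mm², y = 117 mm, Ī = 43 447 mm⁴.
Web: 20 × 110, A = 2 200 mm², y = 55 mm, Ī = 2 218 333 mm⁴.
Centroid: ȳ = ΣA·y / ΣA = 88.934 mm.
Transfer each piece to the centroidal x-axis using Ī + A·d² with d = y − 88.934:
  flange: d = 28.066 mm → contributes +2 138 706 mm⁴
  web: d = -33.934 mm → contributes +4 751 693 mm⁴
Total I = 6 890 399 mm⁴.
Extreme fibre distance c = 88.934 mm; S = I/c = 77 478 mm³.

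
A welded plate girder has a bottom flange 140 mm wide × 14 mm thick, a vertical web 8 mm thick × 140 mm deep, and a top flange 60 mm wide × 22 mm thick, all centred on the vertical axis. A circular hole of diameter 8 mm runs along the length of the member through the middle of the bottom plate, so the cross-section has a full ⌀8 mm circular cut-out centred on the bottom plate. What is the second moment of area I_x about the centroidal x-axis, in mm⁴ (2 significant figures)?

I_x ≈ 2.2 × 10⁷ mm⁴

Split into non-overlapping primitives; take the origin at the lower-left of the bounding box.
Bottom plate: 140 × 14, A = 1 960 mm², y = 7 mm, Ī = 32 013 mm⁴.
Web plate: 8 × 140, A = 1 120 mm², y = 84 mm, Ī = 1 829 333 mm⁴.
Top plate: 60 × 22, A = 1 320 mm², y = 165 mm, Ī = 53 240 mm⁴.
Hole (subtracted): ⌀8, A = 50.27 mm², y = 7 mm, Ī = 201.1 mm⁴.
Centroid: ȳ = ΣA·y / ΣA = 74.77 mm.
Transfer each piece to the centroidal x-axis using Ī + A·d² with d = y − 74.77:
  bottom plate: d = -67.77 mm → contributes +9 034 978 mm⁴
  web plate: d = 9.226 mm → contributes +1 924 662 mm⁴
  top plate: d = 90.23 mm → contributes +10 798 945 mm⁴
  hole: d = -67.77 mm → contributes −231 088 mm⁴
Total I = 21 527 496 mm⁴.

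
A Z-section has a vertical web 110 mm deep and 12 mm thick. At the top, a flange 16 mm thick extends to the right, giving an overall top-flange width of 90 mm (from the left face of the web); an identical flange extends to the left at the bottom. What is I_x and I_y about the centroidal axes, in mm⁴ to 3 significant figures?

Split into non-overlapping primitives; take the origin at the lower-left of the bounding box.
Web: 12 × 110, A = 1 320 mm², y = 55 mm, Ī = 1 331 000 mm⁴.
Top flange (beyond web): 78 × 16, A = 1 248 mm², y = 102 mm, Ī = 26 624 mm⁴.
Bottom flange (beyond web): 78 × 16, A = 1 248 mm², y = 8 mm, Ī = 26 624 mm⁴.
Centroid: ȳ = ΣA·y / ΣA = 55 mm.
Transfer each piece to the centroidal x-axis using Ī + A·d² with d = y − 55:
  web: d = 0 mm → contributes +1 331 000 mm⁴
  top flange (beyond web): d = 47 mm → contributes +2 783 456 mm⁴
  bottom flange (beyond web): d = -47 mm → contributes +2 783 456 mm⁴
Total I = 6 897 912 mm⁴.
For the y-axis: x̄ = 84 mm.
Repeating about the centroidal y-axis gives I_y = 6 335 712 mm⁴.

I_x ≈ 6.90 × 10⁶ mm⁴, I_y ≈ 6.34 × 10⁶ mm⁴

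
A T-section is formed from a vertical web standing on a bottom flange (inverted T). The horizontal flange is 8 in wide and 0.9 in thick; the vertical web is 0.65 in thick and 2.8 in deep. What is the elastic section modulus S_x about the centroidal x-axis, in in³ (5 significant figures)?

S_x ≈ 2.3107 in³

Decompose the section into non-overlapping parts with the origin at the bottom-left of its bounding rectangle.
Flange: 8 × 0.9, A = 7.2 in², y = 0.45 in, Ī = 0.486 in⁴.
Web: 0.65 × 2.8, A = 1.82 in², y = 2.3 in, Ī = 1.189067 in⁴.
Centroid: ȳ = ΣA·y / ΣA = 0.8232816 in.
Transfer each piece to the centroidal x-axis using Ī + A·d² with d = y − 0.8232816:
  flange: d = -0.3732816 in → contributes +1.489242 in⁴
  web: d = 1.476718 in → contributes +5.157936 in⁴
Total I = 6.647178 in⁴.
Extreme fibre distance c = 2.876718 in; S = I/c = 2.310681 in³.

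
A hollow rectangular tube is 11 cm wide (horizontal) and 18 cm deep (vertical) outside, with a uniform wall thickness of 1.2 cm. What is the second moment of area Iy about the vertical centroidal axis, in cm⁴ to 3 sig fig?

Break the section into simple shapes (no overlaps), measuring from the bottom-left corner of the bounding box.
Outer rectangle: 11 × 18, A = 198 cm², x = 5.5 cm, Ī = 1996.5 cm⁴.
Inner void (subtracted): 8.6 × 15.6, A = 134.16 cm², x = 5.5 cm, Ī = 826.87 cm⁴.
By symmetry the centroid is at mid-width, x̄ = 5.5 cm.
All pieces are centred on the vertical centroidal axis, so I = ΣĪ (holes subtracted) = 1169.6 cm⁴.

Iy ≈ 1170 cm⁴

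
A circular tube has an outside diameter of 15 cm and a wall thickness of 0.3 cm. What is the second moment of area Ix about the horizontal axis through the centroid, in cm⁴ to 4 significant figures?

Split into non-overlapping primitives; take the origin at the lower-left of the bounding box.
Outer circle: ⌀15, A = 176.715 cm², y = 7.5 cm, Ī = 2485.05 cm⁴.
Bore (subtracted): ⌀14.4, A = 162.86 cm², y = 7.5 cm, Ī = 2110.67 cm⁴.
By symmetry the centroid is at mid-height, ȳ = 7.5 cm.
All pieces are centred on the horizontal axis through the centroid, so I = ΣĪ (holes subtracted) = 374.381 cm⁴.

Ix ≈ 374.4 cm⁴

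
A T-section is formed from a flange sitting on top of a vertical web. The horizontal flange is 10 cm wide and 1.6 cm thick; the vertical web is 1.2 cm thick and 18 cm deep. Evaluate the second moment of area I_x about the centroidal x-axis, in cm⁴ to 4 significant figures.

Split into non-overlapping primitives; take the origin at the lower-left of the bounding box.
Flange: 10 × 1.6, A = 16 cm², y = 18.8 cm, Ī = 3.41333 cm⁴.
Web: 1.2 × 18, A = 21.6 cm², y = 9 cm, Ī = 583.2 cm⁴.
Centroid: ȳ = ΣA·y / ΣA = 13.1702 cm.
Transfer each piece to the centroidal x-axis using Ī + A·d² with d = y − 13.1702:
  flange: d = 5.62979 cm → contributes +510.525 cm⁴
  web: d = -4.17021 cm → contributes +958.839 cm⁴
Total I = 1469.36 cm⁴.

I_x ≈ 1469 cm⁴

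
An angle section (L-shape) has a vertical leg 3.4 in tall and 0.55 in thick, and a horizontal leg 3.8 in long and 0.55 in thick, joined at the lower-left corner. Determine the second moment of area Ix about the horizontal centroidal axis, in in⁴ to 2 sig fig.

Split into non-overlapping primitives; take the origin at the lower-left of the bounding box.
Vertical leg: 0.55 × 3.4, A = 1.87 in², y = 1.7 in, Ī = 1.801 in⁴.
Horizontal leg (remainder): 3.25 × 0.55, A = 1.788 in², y = 0.275 in, Ī = 0.04506 in⁴.
Centroid: ȳ = ΣA·y / ΣA = 1.004 in.
Transfer each piece to the horizontal centroidal axis using Ī + A·d² with d = y − 1.004:
  vertical leg: d = 0.6964 in → contributes +2.708 in⁴
  horizontal leg (remainder): d = -0.7286 in → contributes +0.9939 in⁴
Total I = 3.702 in⁴.

Ix ≈ 3.7 in⁴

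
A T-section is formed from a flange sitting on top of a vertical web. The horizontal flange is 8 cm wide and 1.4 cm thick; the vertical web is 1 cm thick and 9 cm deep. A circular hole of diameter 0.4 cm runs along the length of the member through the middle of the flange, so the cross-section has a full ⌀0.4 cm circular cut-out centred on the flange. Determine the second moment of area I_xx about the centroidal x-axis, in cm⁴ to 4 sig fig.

Decompose the section into non-overlapping parts with the origin at the bottom-left of its bounding rectangle.
Flange: 8 × 1.4, A = 11.2 cm², y = 9.7 cm, Ī = 1.82933 cm⁴.
Web: 1 × 9, A = 9 cm², y = 4.5 cm, Ī = 60.75 cm⁴.
Hole (subtracted): ⌀0.4, A = 0.125664 cm², y = 9.7 cm, Ī = 0.00125664 cm⁴.
Centroid: ȳ = ΣA·y / ΣA = 7.36867 cm.
Transfer each piece to the centroidal x-axis using Ī + A·d² with d = y − 7.36867:
  flange: d = 2.33133 cm → contributes +62.7027 cm⁴
  web: d = -2.86867 cm → contributes +134.813 cm⁴
  hole: d = 2.33133 cm → contributes −0.684254 cm⁴
Total I = 196.832 cm⁴.

I_xx ≈ 196.8 cm⁴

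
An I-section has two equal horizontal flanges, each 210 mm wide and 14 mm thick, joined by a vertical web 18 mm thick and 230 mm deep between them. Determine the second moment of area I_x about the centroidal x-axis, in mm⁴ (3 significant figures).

Decompose the section into non-overlapping parts with the origin at the bottom-left of its bounding rectangle.
Bottom flange: 210 × 14, A = 2 940 mm², y = 7 mm, Ī = 48 020 mm⁴.
Web: 18 × 230, A = 4 140 mm², y = 129 mm, Ī = 18 250 500 mm⁴.
Top flange: 210 × 14, A = 2 940 mm², y = 251 mm, Ī = 48 020 mm⁴.
By symmetry the centroid is at mid-height, ȳ = 129 mm.
Transfer each piece to the centroidal x-axis using Ī + A·d² with d = y − 129:
  bottom flange: d = -122 mm → contributes +43 806 980 mm⁴
  web: d = 0 mm → contributes +18 250 500 mm⁴
  top flange: d = 122 mm → contributes +43 806 980 mm⁴
Total I = 105 864 460 mm⁴.

I_x ≈ 1.06 × 10⁸ mm⁴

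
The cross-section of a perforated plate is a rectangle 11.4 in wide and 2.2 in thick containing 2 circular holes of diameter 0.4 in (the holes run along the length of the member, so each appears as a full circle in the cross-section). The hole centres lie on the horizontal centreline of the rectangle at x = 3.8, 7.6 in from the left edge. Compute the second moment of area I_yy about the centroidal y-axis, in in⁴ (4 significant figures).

I_yy ≈ 270.7 in⁴

Decompose the section into non-overlapping parts with the origin at the bottom-left of its bounding rectangle.
Plate: 11.4 × 2.2, A = 25.08 in², x = 5.7 in, Ī = 271.616 in⁴.
Hole 1 (subtracted): ⌀0.4, A = 0.125664 in², x = 3.8 in, Ī = 0.00125664 in⁴.
Hole 2 (subtracted): ⌀0.4, A = 0.125664 in², x = 7.6 in, Ī = 0.00125664 in⁴.
By symmetry the centroid is at mid-width, x̄ = 5.7 in.
Transfer each piece to the centroidal y-axis using Ī + A·d² with d = x − 5.7:
  plate: d = 0 in → contributes +271.616 in⁴
  hole 1: d = -1.9 in → contributes −0.454903 in⁴
  hole 2: d = 1.9 in → contributes −0.454903 in⁴
Total I = 270.707 in⁴.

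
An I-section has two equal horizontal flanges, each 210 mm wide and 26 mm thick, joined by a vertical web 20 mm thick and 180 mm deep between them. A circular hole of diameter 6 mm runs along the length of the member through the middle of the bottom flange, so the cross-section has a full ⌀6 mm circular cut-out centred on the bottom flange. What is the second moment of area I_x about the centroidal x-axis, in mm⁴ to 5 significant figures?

Split into non-overlapping primitives; take the origin at the lower-left of the bounding box.
Bottom flange: 210 × 26, A = 5 460 mm², y = 13 mm, Ī = 307 580 mm⁴.
Web: 20 × 180, A = 3 600 mm², y = 116 mm, Ī = 9 720 000 mm⁴.
Top flange: 210 × 26, A = 5 460 mm², y = 219 mm, Ī = 307 580 mm⁴.
Hole (subtracted): ⌀6, A = 28.27433 mm², y = 13 mm, Ī = 63.61725 mm⁴.
Centroid: ȳ = ΣA·y / ΣA = 116.201 mm.
Transfer each piece to the centroidal x-axis using Ī + A·d² with d = y − 116.201:
  bottom flange: d = -103.201 mm → contributes +58 458 972 mm⁴
  web: d = -0.2009599 mm → contributes +9 720 145 mm⁴
  top flange: d = 102.799 mm → contributes +58 006 909 mm⁴
  hole: d = -103.201 mm → contributes −301197.7 mm⁴
Total I = 125 884 829 mm⁴.

I_x ≈ 1.2588 × 10⁸ mm⁴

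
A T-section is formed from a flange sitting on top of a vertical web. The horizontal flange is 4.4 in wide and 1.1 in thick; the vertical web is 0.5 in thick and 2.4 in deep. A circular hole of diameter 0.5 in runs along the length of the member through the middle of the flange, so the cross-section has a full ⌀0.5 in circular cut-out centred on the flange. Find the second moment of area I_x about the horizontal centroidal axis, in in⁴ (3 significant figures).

I_x ≈ 3.98 in⁴

Break the section into simple shapes (no overlaps), measuring from the bottom-left corner of the bounding box.
Flange: 4.4 × 1.1, A = 4.84 in², y = 2.95 in, Ī = 0.48803 in⁴.
Web: 0.5 × 2.4, A = 1.2 in², y = 1.2 in, Ī = 0.576 in⁴.
Hole (subtracted): ⌀0.5, A = 0.19635 in², y = 2.95 in, Ī = 0.003068 in⁴.
Centroid: ȳ = ΣA·y / ΣA = 2.5906 in.
Transfer each piece to the horizontal centroidal axis using Ī + A·d² with d = y − 2.5906:
  flange: d = 0.35936 in → contributes +1.1131 in⁴
  web: d = -1.3906 in → contributes +2.8966 in⁴
  hole: d = 0.35936 in → contributes −0.028425 in⁴
Total I = 3.9813 in⁴.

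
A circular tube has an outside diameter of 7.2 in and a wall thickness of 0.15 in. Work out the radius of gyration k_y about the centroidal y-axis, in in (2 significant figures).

k_y ≈ 2.5 in

Treat the section as a set of non-overlapping primitives; coordinates are from the bounding-box lower-left.
Outer circle: ⌀7.2, A = 40.72 in², x = 3.6 in, Ī = 131.9 in⁴.
Bore (subtracted): ⌀6.9, A = 37.39 in², x = 3.6 in, Ī = 111.3 in⁴.
By symmetry the centroid is at mid-width, x̄ = 3.6 in.
All pieces are centred on the centroidal y-axis, so I = ΣĪ (holes subtracted) = 20.65 in⁴.
Radius of gyration: k = √(I/A) = √(20.65 / 3.322) = 2.493 in.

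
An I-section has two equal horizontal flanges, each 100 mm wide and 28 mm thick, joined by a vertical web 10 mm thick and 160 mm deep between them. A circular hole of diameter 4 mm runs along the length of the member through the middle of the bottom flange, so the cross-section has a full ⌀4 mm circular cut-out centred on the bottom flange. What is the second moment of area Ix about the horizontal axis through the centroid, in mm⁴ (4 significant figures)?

Ix ≈ 5.315 × 10⁷ mm⁴

Break the section into simple shapes (no overlaps), measuring from the bottom-left corner of the bounding box.
Bottom flange: 100 × 28, A = 2 800 mm², y = 14 mm, Ī = 182 933 mm⁴.
Web: 10 × 160, A = 1 600 mm², y = 108 mm, Ī = 3 413 333 mm⁴.
Top flange: 100 × 28, A = 2 800 mm², y = 202 mm, Ī = 182 933 mm⁴.
Hole (subtracted): ⌀4, A = 12.5664 mm², y = 14 mm, Ī = 12.5664 mm⁴.
Centroid: ȳ = ΣA·y / ΣA = 108.164 mm.
Transfer each piece to the horizontal axis through the centroid using Ī + A·d² with d = y − 108.164:
  bottom flange: d = -94.1643 mm → contributes +25 010 322 mm⁴
  web: d = -0.164348 mm → contributes +3 413 377 mm⁴
  top flange: d = 93.8357 mm → contributes +24 837 296 mm⁴
  hole: d = -94.1643 mm → contributes −111 438 mm⁴
Total I = 53 149 557 mm⁴.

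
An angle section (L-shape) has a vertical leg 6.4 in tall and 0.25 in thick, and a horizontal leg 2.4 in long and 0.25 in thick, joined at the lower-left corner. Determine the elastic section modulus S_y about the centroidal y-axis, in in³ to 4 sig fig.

S_y ≈ 0.4028 in³

Break the section into simple shapes (no overlaps), measuring from the bottom-left corner of the bounding box.
Vertical leg: 0.25 × 6.4, A = 1.6 in², x = 0.125 in, Ī = 0.00833333 in⁴.
Horizontal leg (remainder): 2.15 × 0.25, A = 0.5375 in², x = 1.325 in, Ī = 0.207049 in⁴.
Centroid: x̄ = ΣA·x / ΣA = 0.426754 in.
Transfer each piece to the centroidal y-axis using Ī + A·d² with d = x − 0.426754:
  vertical leg: d = -0.301754 in → contributes +0.154022 in⁴
  horizontal leg (remainder): d = 0.898246 in → contributes +0.640729 in⁴
Total I = 0.794751 in⁴.
Extreme fibre distance c = 1.97325 in; S = I/c = 0.402763 in³.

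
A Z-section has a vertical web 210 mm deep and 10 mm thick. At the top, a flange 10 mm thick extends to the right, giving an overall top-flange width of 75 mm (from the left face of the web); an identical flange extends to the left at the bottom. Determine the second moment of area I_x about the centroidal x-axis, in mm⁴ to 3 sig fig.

Break the section into simple shapes (no overlaps), measuring from the bottom-left corner of the bounding box.
Web: 10 × 210, A = 2 100 mm², y = 105 mm, Ī = 7 717 500 mm⁴.
Top flange (beyond web): 65 × 10, A = 650 mm², y = 205 mm, Ī = 5416.7 mm⁴.
Bottom flange (beyond web): 65 × 10, A = 650 mm², y = 5 mm, Ī = 5416.7 mm⁴.
Centroid: ȳ = ΣA·y / ΣA = 105 mm.
Transfer each piece to the centroidal x-axis using Ī + A·d² with d = y − 105:
  web: d = 0 mm → contributes +7 717 500 mm⁴
  top flange (beyond web): d = 100 mm → contributes +6 505 417 mm⁴
  bottom flange (beyond web): d = -100 mm → contributes +6 505 417 mm⁴
Total I = 20 728 333 mm⁴.

I_x ≈ 2.07 × 10⁷ mm⁴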